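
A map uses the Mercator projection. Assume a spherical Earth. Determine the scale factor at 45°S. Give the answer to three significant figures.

1.41

Mercator is conformal, so the point scale is isotropic: h = k = sec φ = 1/cos φ.
k = 1/cos 45° = 1/0.7071 = 1.414.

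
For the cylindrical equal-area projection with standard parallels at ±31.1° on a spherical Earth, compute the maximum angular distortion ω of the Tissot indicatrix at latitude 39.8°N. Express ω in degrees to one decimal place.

12.4°

Cylindrical equal-area (φ₀ = 31.1°): h = cos φ / cos 31.1° along meridians, k = cos 31.1° / cos φ along parallels; h·k = 1.
At 39.8°: h = 0.8972, k = 1.115; principal scales a = 1.115, b = 0.8972.
sin(ω/2) = (a − b)/(a + b) = 0.2173/2.012 = 0.1080, so ω = 2 arcsin(0.1080) ≈ 12.4°.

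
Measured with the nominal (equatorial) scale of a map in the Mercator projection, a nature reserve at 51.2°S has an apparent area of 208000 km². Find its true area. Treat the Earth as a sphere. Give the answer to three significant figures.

81700 km²

For Mercator, h = k = sec φ (a conformal cylindrical projection has a single point scale, 1/cos φ).
Areal scale = k² = sec²φ = 1/cos²(51.2°) = 1/0.6266² = 2.547.
True area = apparent / (areal scale) = 208000 / 2.547 ≈ 81700 km².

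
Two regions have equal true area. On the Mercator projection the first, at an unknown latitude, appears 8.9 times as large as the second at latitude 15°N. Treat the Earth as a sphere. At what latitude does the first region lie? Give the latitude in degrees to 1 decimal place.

For equal true areas on Mercator, apparent areas scale as sec²φ, so the ratio is cos²φ₂ / cos²φ₁.
cos²φ₂ / cos²φ₁ = 8.9  ⇒  cos φ₁ = cos 15° / √8.9 = 0.9659/2.983 = 0.3238.
φ₁ = arccos(0.3238) ≈ 71.1°.

71.1°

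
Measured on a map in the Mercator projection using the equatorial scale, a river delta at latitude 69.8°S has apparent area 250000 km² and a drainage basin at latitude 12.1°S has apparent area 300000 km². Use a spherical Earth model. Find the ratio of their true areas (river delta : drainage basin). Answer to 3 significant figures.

Mercator's areal exaggeration is sec²φ; hence true area = (apparent area) · cos²φ.
True area of river delta: 250000 × cos²(69.8°) = 250000 × 0.1192 = 29810 km².
True area of drainage basin: 300000 × cos²(12.1°) = 300000 × 0.9561 = 286800 km².
Ratio = 29810 / 286800 ≈ 0.104.

0.104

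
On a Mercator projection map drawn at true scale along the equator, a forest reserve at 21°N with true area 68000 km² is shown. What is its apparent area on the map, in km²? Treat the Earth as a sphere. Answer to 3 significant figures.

Mercator is conformal, so the point scale is isotropic: h = k = sec φ = 1/cos φ.
Areal scale = k² = sec²φ = 1/cos²(21°) = 1/0.9336² = 1.147.
Apparent area = 68000 × 1.147 ≈ 78000 km².

78000 km²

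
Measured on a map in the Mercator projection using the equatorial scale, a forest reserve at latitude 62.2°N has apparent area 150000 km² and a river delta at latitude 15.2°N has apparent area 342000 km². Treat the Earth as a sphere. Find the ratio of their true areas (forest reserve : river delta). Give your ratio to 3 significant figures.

0.102

Mercator's areal exaggeration is sec²φ; hence true area = (apparent area) · cos²φ.
True area of forest reserve: 150000 × cos²(62.2°) = 150000 × 0.2175 = 32630 km².
True area of river delta: 342000 × cos²(15.2°) = 342000 × 0.9313 = 318500 km².
Ratio = 32630 / 318500 ≈ 0.102.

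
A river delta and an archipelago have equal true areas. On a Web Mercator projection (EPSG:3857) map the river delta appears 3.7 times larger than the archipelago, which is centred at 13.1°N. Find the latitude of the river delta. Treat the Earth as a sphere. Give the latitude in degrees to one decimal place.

On Mercator, (apparent₁)/(apparent₂) = sec²φ₁ / sec²φ₂ when true areas are equal.
cos²φ₂ / cos²φ₁ = 3.7  ⇒  cos φ₁ = cos 13.1° / √3.7 = 0.9740/1.924 = 0.5063.
φ₁ = arccos(0.5063) ≈ 59.6°.

59.6°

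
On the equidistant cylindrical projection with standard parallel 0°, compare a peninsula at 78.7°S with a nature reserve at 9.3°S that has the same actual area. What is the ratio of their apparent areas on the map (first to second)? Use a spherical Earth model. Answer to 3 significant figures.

5.04

For the equirectangular projection with φ₀ = 0 (plate carrée), h = 1 along meridians and k = sec φ along parallels.
Areal scale at 78.7°: h·k = 1.000 × 5.103 = 5.103.
Areal scale at 9.3°: h·k = 1.000 × 1.013 = 1.013.
Ratio = 5.103/1.013 ≈ 5.04.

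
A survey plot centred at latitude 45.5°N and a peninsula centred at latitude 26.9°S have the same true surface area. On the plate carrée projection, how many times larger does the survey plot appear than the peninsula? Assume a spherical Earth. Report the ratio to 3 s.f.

1.27

In the plate carrée (x = Rλ, y = Rφ), meridians are true-scale (h = 1) and parallels are stretched by k = sec φ.
Areal scale at 45.5°: h·k = 1.000 × 1.427 = 1.427.
Areal scale at 26.9°: h·k = 1.000 × 1.121 = 1.121.
Ratio = 1.427/1.121 ≈ 1.27.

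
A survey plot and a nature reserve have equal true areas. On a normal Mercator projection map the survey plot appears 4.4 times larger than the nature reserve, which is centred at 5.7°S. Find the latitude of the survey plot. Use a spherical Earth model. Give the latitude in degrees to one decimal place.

61.7°

Mercator areal scale is sec²φ, so apparent-area ratio = sec²φ₁ / sec²φ₂ = cos²φ₂ / cos²φ₁.
cos²φ₂ / cos²φ₁ = 4.4  ⇒  cos φ₁ = cos 5.7° / √4.4 = 0.9951/2.098 = 0.4744.
φ₁ = arccos(0.4744) ≈ 61.7°.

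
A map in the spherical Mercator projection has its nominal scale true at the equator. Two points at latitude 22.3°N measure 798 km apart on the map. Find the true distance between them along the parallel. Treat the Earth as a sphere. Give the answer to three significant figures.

738 km

For Mercator, h = k = sec φ (a conformal cylindrical projection has a single point scale, 1/cos φ).
Along the parallel at 22.3°, map distances are exaggerated by k = sec 22.3° = 1.081.
True distance = 798 / 1.081 = 798 × cos 22.3° ≈ 738 km.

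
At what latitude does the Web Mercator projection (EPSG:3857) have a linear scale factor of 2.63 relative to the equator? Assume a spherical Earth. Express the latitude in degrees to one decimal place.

67.7°

Mercator scale is k = sec φ = 1/cos φ.
1/cos φ = 2.63  ⇒  cos φ = 0.3802  ⇒  φ = arccos(0.3802) ≈ 67.7°.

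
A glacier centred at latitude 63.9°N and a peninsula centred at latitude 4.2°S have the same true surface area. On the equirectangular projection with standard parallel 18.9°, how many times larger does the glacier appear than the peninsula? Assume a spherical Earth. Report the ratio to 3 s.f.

2.27

With standard parallel φ₀ = 18.9°, the equirectangular projection gives x = Rλ cos φ₀, y = Rφ, so h = 1 and k = cos 18.9° / cos φ.
Areal scale at 63.9°: h·k = 1.000 × 2.150 = 2.150.
Areal scale at 4.2°: h·k = 1.000 × 0.9486 = 0.9486.
Ratio = 2.150/0.9486 ≈ 2.27.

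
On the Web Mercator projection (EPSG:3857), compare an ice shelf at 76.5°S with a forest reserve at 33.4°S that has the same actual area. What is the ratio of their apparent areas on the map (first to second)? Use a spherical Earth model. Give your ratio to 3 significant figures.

12.8

Mercator is conformal with k = sec φ, so areal scale = k² = sec²φ.
At 76.5°: sec²(76.5°) = 1/0.2334² = 18.35.
At 33.4°: sec²(33.4°) = 1/0.8348² = 1.435.
Ratio = 18.35/1.435 = cos²(33.4°)/cos²(76.5°) ≈ 12.8.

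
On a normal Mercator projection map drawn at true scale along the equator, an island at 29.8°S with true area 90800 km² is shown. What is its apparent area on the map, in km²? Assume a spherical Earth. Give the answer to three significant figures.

121000 km²

The Mercator projection is conformal; its linear scale factor is the same in every direction and equals sec φ = 1/cos φ.
Areal scale = k² = sec²φ = 1/cos²(29.8°) = 1/0.8678² = 1.328.
Apparent area = 90800 × 1.328 ≈ 121000 km².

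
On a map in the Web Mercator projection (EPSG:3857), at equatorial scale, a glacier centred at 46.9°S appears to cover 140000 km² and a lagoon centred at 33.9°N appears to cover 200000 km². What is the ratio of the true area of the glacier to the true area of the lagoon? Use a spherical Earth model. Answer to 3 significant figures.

Since Mercator area scale is 1/cos²φ, the true area equals the apparent area multiplied by cos²φ.
True area of glacier: 140000 × cos²(46.9°) = 140000 × 0.4669 = 65360 km².
True area of lagoon: 200000 × cos²(33.9°) = 200000 × 0.6889 = 137800 km².
Ratio = 65360 / 137800 ≈ 0.474.

0.474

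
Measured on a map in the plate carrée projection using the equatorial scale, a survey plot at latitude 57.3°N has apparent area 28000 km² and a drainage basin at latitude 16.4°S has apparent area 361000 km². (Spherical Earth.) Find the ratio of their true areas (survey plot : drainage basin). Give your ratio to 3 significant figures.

On the plate carrée, areal scale = h·k = 1 × sec φ, so true area = apparent × cos φ.
True area of survey plot: 28000 × cos(57.3°) = 28000 × 0.5402 = 15130 km².
True area of drainage basin: 361000 × cos(16.4°) = 361000 × 0.9593 = 346300 km².
Ratio = 15130 / 346300 ≈ 0.0437.

0.0437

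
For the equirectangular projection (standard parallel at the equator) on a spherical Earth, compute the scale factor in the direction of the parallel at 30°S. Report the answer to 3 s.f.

1.15

Plate carrée maps x = Rλ, y = Rφ. The meridian scale is h = 1 and the parallel scale is k = 1/cos φ = sec φ.
k = 1/cos 30° = 1/0.8660 = 1.155.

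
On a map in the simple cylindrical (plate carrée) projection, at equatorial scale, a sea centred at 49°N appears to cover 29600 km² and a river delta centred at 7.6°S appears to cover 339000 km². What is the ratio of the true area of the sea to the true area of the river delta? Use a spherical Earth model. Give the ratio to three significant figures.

On the plate carrée, areal scale = h·k = 1 × sec φ, so true area = apparent × cos φ.
True area of sea: 29600 × cos(49°) = 29600 × 0.6561 = 19420 km².
True area of river delta: 339000 × cos(7.6°) = 339000 × 0.9912 = 336000 km².
Ratio = 19420 / 336000 ≈ 0.0578.

0.0578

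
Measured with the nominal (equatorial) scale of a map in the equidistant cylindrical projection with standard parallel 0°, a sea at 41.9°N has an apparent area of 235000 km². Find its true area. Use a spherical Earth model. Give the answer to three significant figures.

Plate carrée maps x = Rλ, y = Rφ. The meridian scale is h = 1 and the parallel scale is k = 1/cos φ = sec φ.
Areal scale = h·k = 1 × sec φ; at 41.9°, h = 1.000, k = 1.344, so h·k = 1.344.
True area = apparent / (areal scale) = 235000 / 1.344 ≈ 175000 km².

175000 km²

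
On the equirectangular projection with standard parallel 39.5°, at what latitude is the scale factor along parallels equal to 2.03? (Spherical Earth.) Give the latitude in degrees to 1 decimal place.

67.7°

In the equirectangular projection with standard parallel φ₀ = 39.5° (x = Rλ cos φ₀, y = Rφ), meridians are true-scale (h = 1) and the parallel scale is k = cos φ₀ / cos φ.
k = cos φ₀ / cos φ = 2.03  ⇒  cos φ = cos 39.5° / 2.03 = 0.3801.
φ = arccos(0.3801) ≈ 67.7°.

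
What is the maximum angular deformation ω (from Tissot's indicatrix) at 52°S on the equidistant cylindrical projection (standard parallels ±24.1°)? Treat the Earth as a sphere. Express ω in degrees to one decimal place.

22.4°

With standard parallel φ₀ = 24.1°, the equirectangular projection gives x = Rλ cos φ₀, y = Rφ, so h = 1 and k = cos 24.1° / cos φ.
At 52°: h = 1.000, k = 1.483; principal scales a = 1.483, b = 1.000.
sin(ω/2) = (a − b)/(a + b) = 0.4827/2.483 = 0.1944, so ω = 2 arcsin(0.1944) ≈ 22.4°.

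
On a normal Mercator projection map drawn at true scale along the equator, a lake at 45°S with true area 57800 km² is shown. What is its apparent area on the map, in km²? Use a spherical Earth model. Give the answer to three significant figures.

For Mercator, h = k = sec φ (a conformal cylindrical projection has a single point scale, 1/cos φ).
Areal scale = k² = sec²φ = 1/cos²(45°) = 1/0.7071² = 2.000.
Apparent area = 57800 × 2.000 ≈ 116000 km².

116000 km²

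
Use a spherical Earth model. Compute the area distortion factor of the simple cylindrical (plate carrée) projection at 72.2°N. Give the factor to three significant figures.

For the equirectangular projection with φ₀ = 0 (plate carrée), h = 1 along meridians and k = sec φ along parallels.
Areal scale = h·k = 1 × sec φ; at 72.2°, h = 1.000, k = 3.271, so h·k = 3.271.

3.27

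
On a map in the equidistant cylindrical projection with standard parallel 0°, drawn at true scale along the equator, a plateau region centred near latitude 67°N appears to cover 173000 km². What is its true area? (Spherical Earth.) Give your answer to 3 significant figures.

67600 km²

Plate carrée maps x = Rλ, y = Rφ. The meridian scale is h = 1 and the parallel scale is k = 1/cos φ = sec φ.
Areal scale = h·k = 1 × sec φ; at 67°, h = 1.000, k = 2.559, so h·k = 2.559.
True area = apparent / (areal scale) = 173000 / 2.559 ≈ 67600 km².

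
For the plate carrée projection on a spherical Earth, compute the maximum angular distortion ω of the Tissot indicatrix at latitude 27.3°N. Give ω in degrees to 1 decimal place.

6.8°

Plate carrée maps x = Rλ, y = Rφ. The meridian scale is h = 1 and the parallel scale is k = 1/cos φ = sec φ.
At 27.3°: h = 1.000, k = 1.125; principal scales a = 1.125, b = 1.000.
sin(ω/2) = (a − b)/(a + b) = 0.1253/2.125 = 0.05898, so ω = 2 arcsin(0.05898) ≈ 6.8°.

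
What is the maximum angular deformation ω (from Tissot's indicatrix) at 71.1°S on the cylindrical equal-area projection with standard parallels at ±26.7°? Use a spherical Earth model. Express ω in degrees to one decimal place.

100.3°

Cylindrical equal-area (φ₀ = 26.7°): h = cos φ / cos 26.7° along meridians, k = cos 26.7° / cos φ along parallels; h·k = 1.
At 71.1°: h = 0.3626, k = 2.758; principal scales a = 2.758, b = 0.3626.
sin(ω/2) = (a − b)/(a + b) = 2.395/3.121 = 0.7676, so ω = 2 arcsin(0.7676) ≈ 100.3°.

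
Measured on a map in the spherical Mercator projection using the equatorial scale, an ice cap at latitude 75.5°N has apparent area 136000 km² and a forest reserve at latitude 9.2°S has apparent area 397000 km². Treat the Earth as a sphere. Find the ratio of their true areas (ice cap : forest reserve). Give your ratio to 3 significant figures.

Mercator's areal exaggeration is sec²φ; hence true area = (apparent area) · cos²φ.
True area of ice cap: 136000 × cos²(75.5°) = 136000 × 0.06269 = 8526 km².
True area of forest reserve: 397000 × cos²(9.2°) = 397000 × 0.9744 = 386900 km².
Ratio = 8526 / 386900 ≈ 0.0220.

0.0220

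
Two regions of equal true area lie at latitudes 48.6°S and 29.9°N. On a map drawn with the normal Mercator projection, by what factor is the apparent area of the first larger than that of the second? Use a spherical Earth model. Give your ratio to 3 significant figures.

1.72

Mercator is conformal with k = sec φ, so areal scale = k² = sec²φ.
At 48.6°: sec²(48.6°) = 1/0.6613² = 2.287.
At 29.9°: sec²(29.9°) = 1/0.8669² = 1.331.
Ratio = 2.287/1.331 = cos²(29.9°)/cos²(48.6°) ≈ 1.72.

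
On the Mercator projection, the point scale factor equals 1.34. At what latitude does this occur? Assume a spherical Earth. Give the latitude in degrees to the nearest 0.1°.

41.7°

Mercator scale is k = sec φ = 1/cos φ.
1/cos φ = 1.34  ⇒  cos φ = 0.7463  ⇒  φ = arccos(0.7463) ≈ 41.7°.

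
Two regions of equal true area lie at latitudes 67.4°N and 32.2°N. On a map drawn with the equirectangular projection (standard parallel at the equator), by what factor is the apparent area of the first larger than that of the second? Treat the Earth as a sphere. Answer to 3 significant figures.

2.20

For the equirectangular projection with φ₀ = 0 (plate carrée), h = 1 along meridians and k = sec φ along parallels.
Areal scale at 67.4°: h·k = 1.000 × 2.602 = 2.602.
Areal scale at 32.2°: h·k = 1.000 × 1.182 = 1.182.
Ratio = 2.602/1.182 ≈ 2.20.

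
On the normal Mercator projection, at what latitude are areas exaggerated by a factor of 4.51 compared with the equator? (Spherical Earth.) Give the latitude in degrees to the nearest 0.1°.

Mercator areal scale is sec²φ.
sec²φ = 4.51  ⇒  cos²φ = 0.2217  ⇒  cos φ = 0.4709.
φ = arccos(0.4709) ≈ 61.9°.

61.9°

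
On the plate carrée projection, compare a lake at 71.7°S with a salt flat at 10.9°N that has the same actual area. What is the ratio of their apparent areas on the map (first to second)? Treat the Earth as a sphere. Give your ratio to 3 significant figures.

For the equirectangular projection with φ₀ = 0 (plate carrée), h = 1 along meridians and k = sec φ along parallels.
Areal scale at 71.7°: h·k = 1.000 × 3.185 = 3.185.
Areal scale at 10.9°: h·k = 1.000 × 1.018 = 1.018.
Ratio = 3.185/1.018 ≈ 3.13.

3.13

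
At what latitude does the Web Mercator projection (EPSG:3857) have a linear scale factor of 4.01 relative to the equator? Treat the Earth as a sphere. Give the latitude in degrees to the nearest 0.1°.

75.6°

Mercator scale is k = sec φ = 1/cos φ.
1/cos φ = 4.01  ⇒  cos φ = 0.2494  ⇒  φ = arccos(0.2494) ≈ 75.6°.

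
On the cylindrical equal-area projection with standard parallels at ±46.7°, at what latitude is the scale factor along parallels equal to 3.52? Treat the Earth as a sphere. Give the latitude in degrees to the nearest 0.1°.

A cylindrical equal-area projection with standard parallel φ₀ has meridian scale h = cos φ / cos φ₀ and parallel scale k = cos φ₀ / cos φ (so areas are preserved, h·k = 1).
k = cos φ₀ / cos φ = 3.52  ⇒  cos φ = cos 46.7° / 3.52 = 0.1948.
φ = arccos(0.1948) ≈ 78.8°.

78.8°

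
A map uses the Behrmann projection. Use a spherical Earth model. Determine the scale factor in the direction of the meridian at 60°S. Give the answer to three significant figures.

0.577

The Behrmann projection is cylindrical equal-area with φ₀ = 30°. For cylindrical equal-area with standard parallel φ₀, h = cos φ / cos φ₀ and k = cos φ₀ / cos φ, so h·k = 1.
h = cos 60° / cos 30° = 0.5000/0.8660 = 0.5774.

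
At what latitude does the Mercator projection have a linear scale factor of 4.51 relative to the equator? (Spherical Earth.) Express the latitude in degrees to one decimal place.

77.2°

Mercator scale is k = sec φ = 1/cos φ.
1/cos φ = 4.51  ⇒  cos φ = 0.2217  ⇒  φ = arccos(0.2217) ≈ 77.2°.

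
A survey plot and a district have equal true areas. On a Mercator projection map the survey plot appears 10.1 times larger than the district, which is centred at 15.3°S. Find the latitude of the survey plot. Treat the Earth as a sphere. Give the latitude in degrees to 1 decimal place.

Mercator areal scale is sec²φ, so apparent-area ratio = sec²φ₁ / sec²φ₂ = cos²φ₂ / cos²φ₁.
cos²φ₂ / cos²φ₁ = 10.1  ⇒  cos φ₁ = cos 15.3° / √10.1 = 0.9646/3.178 = 0.3035.
φ₁ = arccos(0.3035) ≈ 72.3°.

72.3°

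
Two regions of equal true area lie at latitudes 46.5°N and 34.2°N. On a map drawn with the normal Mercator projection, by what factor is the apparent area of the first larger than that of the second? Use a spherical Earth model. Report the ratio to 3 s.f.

Mercator areal scale is sec²φ.
At 46.5°: sec²(46.5°) = 1/0.6884² = 2.110.
At 34.2°: sec²(34.2°) = 1/0.8271² = 1.462.
Ratio = 2.110/1.462 = cos²(34.2°)/cos²(46.5°) ≈ 1.44.

1.44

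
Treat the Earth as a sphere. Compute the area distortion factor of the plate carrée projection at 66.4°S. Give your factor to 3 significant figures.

2.50

In the plate carrée (x = Rλ, y = Rφ), meridians are true-scale (h = 1) and parallels are stretched by k = sec φ.
Areal scale = h·k = 1 × sec φ; at 66.4°, h = 1.000, k = 2.498, so h·k = 2.498.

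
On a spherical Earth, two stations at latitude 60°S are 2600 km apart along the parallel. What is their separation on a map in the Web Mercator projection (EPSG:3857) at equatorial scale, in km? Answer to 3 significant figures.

The Mercator projection is conformal; its linear scale factor is the same in every direction and equals sec φ = 1/cos φ.
Along the parallel, k = sec 60° = 1/0.5000 = 2.000.
Map distance = 2600 × 2.000 ≈ 5200 km.

5200 km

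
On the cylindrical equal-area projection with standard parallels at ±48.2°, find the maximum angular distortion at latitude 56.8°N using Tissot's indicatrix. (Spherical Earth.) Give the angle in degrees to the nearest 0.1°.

For cylindrical equal-area with standard parallel φ₀, h = cos φ / cos φ₀ and k = cos φ₀ / cos φ, so h·k = 1.
At 56.8°: h = 0.8215, k = 1.217; principal scales a = 1.217, b = 0.8215.
sin(ω/2) = (a − b)/(a + b) = 0.3958/2.039 = 0.1941, so ω = 2 arcsin(0.1941) ≈ 22.4°.

22.4°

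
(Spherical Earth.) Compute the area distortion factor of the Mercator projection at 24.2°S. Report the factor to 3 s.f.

Mercator is conformal, so the point scale is isotropic: h = k = sec φ = 1/cos φ.
Areal scale = k² = sec²φ = 1/cos²(24.2°) = 1/0.9121² = 1.202.

1.20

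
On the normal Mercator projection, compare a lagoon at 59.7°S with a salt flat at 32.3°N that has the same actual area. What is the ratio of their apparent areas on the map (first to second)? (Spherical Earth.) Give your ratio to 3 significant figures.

Mercator areal scale is sec²φ.
At 59.7°: sec²(59.7°) = 1/0.5045² = 3.929.
At 32.3°: sec²(32.3°) = 1/0.8453² = 1.400.
Ratio = 3.929/1.400 = cos²(32.3°)/cos²(59.7°) ≈ 2.81.

2.81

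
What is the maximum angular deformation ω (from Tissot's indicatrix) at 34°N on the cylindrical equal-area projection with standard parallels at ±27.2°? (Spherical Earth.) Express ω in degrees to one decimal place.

A cylindrical equal-area projection with standard parallel φ₀ has meridian scale h = cos φ / cos φ₀ and parallel scale k = cos φ₀ / cos φ (so areas are preserved, h·k = 1).
At 34°: h = 0.9321, k = 1.073; principal scales a = 1.073, b = 0.9321.
sin(ω/2) = (a − b)/(a + b) = 0.1407/2.005 = 0.07018, so ω = 2 arcsin(0.07018) ≈ 8.0°.

8.0°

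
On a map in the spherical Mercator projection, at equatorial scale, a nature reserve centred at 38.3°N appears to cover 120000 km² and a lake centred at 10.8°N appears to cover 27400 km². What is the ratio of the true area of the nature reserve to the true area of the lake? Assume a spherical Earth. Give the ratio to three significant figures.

2.80

Since Mercator area scale is 1/cos²φ, the true area equals the apparent area multiplied by cos²φ.
True area of nature reserve: 120000 × cos²(38.3°) = 120000 × 0.6159 = 73900 km².
True area of lake: 27400 × cos²(10.8°) = 27400 × 0.9649 = 26440 km².
Ratio = 73900 / 26440 ≈ 2.80.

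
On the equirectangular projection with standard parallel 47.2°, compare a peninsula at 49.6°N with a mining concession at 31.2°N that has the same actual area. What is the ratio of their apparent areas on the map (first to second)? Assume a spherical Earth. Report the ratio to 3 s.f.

The equidistant cylindrical projection with φ₀ = 47.2° has h = 1 (meridians true) and k = cos φ₀ / cos φ along parallels.
Areal scale at 49.6°: h·k = 1.000 × 1.048 = 1.048.
Areal scale at 31.2°: h·k = 1.000 × 0.7943 = 0.7943.
Ratio = 1.048/0.7943 ≈ 1.32.

1.32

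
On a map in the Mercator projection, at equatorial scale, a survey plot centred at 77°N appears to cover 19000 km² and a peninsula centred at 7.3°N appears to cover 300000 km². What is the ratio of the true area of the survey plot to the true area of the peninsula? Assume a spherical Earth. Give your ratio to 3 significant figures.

On Mercator the areal scale is sec²φ, so true area = apparent × cos²φ.
True area of survey plot: 19000 × cos²(77°) = 19000 × 0.05060 = 961.5 km².
True area of peninsula: 300000 × cos²(7.3°) = 300000 × 0.9839 = 295200 km².
Ratio = 961.5 / 295200 ≈ 0.00326.

0.00326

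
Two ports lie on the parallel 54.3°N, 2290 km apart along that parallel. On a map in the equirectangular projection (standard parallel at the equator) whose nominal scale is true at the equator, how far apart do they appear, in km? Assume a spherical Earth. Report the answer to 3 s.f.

Plate carrée maps x = Rλ, y = Rφ. The meridian scale is h = 1 and the parallel scale is k = 1/cos φ = sec φ.
Along the parallel, k = sec 54.3° = 1/0.5835 = 1.714.
Map distance = 2290 × 1.714 ≈ 3920 km.

3920 km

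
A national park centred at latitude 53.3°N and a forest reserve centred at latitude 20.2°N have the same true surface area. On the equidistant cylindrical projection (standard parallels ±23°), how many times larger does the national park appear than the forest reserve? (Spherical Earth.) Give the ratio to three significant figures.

1.57

The equidistant cylindrical projection with φ₀ = 23° has h = 1 (meridians true) and k = cos φ₀ / cos φ along parallels.
Areal scale at 53.3°: h·k = 1.000 × 1.540 = 1.540.
Areal scale at 20.2°: h·k = 1.000 × 0.9808 = 0.9808.
Ratio = 1.540/0.9808 ≈ 1.57.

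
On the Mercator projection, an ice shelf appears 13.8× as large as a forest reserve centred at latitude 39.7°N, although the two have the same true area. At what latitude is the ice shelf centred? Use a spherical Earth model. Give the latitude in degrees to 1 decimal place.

78.0°

For equal true areas on Mercator, apparent areas scale as sec²φ, so the ratio is cos²φ₂ / cos²φ₁.
cos²φ₂ / cos²φ₁ = 13.8  ⇒  cos φ₁ = cos 39.7° / √13.8 = 0.7694/3.715 = 0.2071.
φ₁ = arccos(0.2071) ≈ 78.0°.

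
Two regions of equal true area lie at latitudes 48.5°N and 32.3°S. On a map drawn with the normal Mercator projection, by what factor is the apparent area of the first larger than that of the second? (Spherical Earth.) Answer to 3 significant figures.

1.63

Mercator areal scale is sec²φ.
At 48.5°: sec²(48.5°) = 1/0.6626² = 2.278.
At 32.3°: sec²(32.3°) = 1/0.8453² = 1.400.
Ratio = 2.278/1.400 = cos²(32.3°)/cos²(48.5°) ≈ 1.63.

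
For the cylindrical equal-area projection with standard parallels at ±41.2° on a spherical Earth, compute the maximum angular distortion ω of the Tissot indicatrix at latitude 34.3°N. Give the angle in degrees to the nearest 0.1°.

A cylindrical equal-area projection with standard parallel φ₀ has meridian scale h = cos φ / cos φ₀ and parallel scale k = cos φ₀ / cos φ (so areas are preserved, h·k = 1).
At 34.3°: h = 1.098, k = 0.9108; principal scales a = 1.098, b = 0.9108.
sin(ω/2) = (a − b)/(a + b) = 0.1871/2.009 = 0.09315, so ω = 2 arcsin(0.09315) ≈ 10.7°.

10.7°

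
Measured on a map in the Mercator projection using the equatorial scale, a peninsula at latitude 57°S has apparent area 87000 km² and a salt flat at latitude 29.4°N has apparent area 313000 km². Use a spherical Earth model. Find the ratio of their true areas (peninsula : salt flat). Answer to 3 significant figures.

0.109

Mercator's areal exaggeration is sec²φ; hence true area = (apparent area) · cos²φ.
True area of peninsula: 87000 × cos²(57°) = 87000 × 0.2966 = 25810 km².
True area of salt flat: 313000 × cos²(29.4°) = 313000 × 0.7590 = 237600 km².
Ratio = 25810 / 237600 ≈ 0.109.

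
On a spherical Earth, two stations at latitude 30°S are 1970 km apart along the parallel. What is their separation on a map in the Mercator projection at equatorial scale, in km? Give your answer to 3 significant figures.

2270 km

For Mercator, h = k = sec φ (a conformal cylindrical projection has a single point scale, 1/cos φ).
Along the parallel, k = sec 30° = 1/0.8660 = 1.155.
Map distance = 1970 × 1.155 ≈ 2270 km.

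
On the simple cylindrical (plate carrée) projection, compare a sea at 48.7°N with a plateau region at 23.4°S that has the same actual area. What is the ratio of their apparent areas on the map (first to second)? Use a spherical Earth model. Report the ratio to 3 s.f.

1.39

Plate carrée maps x = Rλ, y = Rφ. The meridian scale is h = 1 and the parallel scale is k = 1/cos φ = sec φ.
Areal scale at 48.7°: h·k = 1.000 × 1.515 = 1.515.
Areal scale at 23.4°: h·k = 1.000 × 1.090 = 1.090.
Ratio = 1.515/1.090 ≈ 1.39.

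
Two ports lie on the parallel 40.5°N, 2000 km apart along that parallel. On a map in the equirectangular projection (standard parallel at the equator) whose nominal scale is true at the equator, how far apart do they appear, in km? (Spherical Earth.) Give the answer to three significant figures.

For the equirectangular projection with φ₀ = 0 (plate carrée), h = 1 along meridians and k = sec φ along parallels.
Along the parallel, k = sec 40.5° = 1/0.7604 = 1.315.
Map distance = 2000 × 1.315 ≈ 2630 km.

2630 km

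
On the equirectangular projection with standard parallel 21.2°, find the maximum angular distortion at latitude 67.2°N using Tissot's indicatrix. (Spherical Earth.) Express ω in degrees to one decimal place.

The equidistant cylindrical projection with φ₀ = 21.2° has h = 1 (meridians true) and k = cos φ₀ / cos φ along parallels.
At 67.2°: h = 1.000, k = 2.406; principal scales a = 2.406, b = 1.000.
sin(ω/2) = (a − b)/(a + b) = 1.406/3.406 = 0.4128, so ω = 2 arcsin(0.4128) ≈ 48.8°.

48.8°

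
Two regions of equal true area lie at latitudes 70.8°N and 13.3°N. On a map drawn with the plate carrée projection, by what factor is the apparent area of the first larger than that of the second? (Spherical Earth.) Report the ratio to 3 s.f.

For the equirectangular projection with φ₀ = 0 (plate carrée), h = 1 along meridians and k = sec φ along parallels.
Areal scale at 70.8°: h·k = 1.000 × 3.041 = 3.041.
Areal scale at 13.3°: h·k = 1.000 × 1.028 = 1.028.
Ratio = 3.041/1.028 ≈ 2.96.

2.96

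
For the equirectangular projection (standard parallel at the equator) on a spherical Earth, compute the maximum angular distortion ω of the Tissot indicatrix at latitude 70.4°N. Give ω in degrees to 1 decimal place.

59.7°

Plate carrée maps x = Rλ, y = Rφ. The meridian scale is h = 1 and the parallel scale is k = 1/cos φ = sec φ.
At 70.4°: h = 1.000, k = 2.981; principal scales a = 2.981, b = 1.000.
sin(ω/2) = (a − b)/(a + b) = 1.981/3.981 = 0.4976, so ω = 2 arcsin(0.4976) ≈ 59.7°.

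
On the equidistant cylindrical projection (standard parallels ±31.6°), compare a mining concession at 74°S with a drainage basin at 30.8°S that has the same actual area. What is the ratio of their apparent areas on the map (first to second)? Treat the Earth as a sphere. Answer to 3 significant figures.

In the equirectangular projection with standard parallel φ₀ = 31.6° (x = Rλ cos φ₀, y = Rφ), meridians are true-scale (h = 1) and the parallel scale is k = cos φ₀ / cos φ.
Areal scale at 74°: h·k = 1.000 × 3.090 = 3.090.
Areal scale at 30.8°: h·k = 1.000 × 0.9916 = 0.9916.
Ratio = 3.090/0.9916 ≈ 3.12.

3.12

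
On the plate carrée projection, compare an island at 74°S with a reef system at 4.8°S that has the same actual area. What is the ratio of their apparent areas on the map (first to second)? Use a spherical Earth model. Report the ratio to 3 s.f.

Plate carrée maps x = Rλ, y = Rφ. The meridian scale is h = 1 and the parallel scale is k = 1/cos φ = sec φ.
Areal scale at 74°: h·k = 1.000 × 3.628 = 3.628.
Areal scale at 4.8°: h·k = 1.000 × 1.004 = 1.004.
Ratio = 3.628/1.004 ≈ 3.62.

3.62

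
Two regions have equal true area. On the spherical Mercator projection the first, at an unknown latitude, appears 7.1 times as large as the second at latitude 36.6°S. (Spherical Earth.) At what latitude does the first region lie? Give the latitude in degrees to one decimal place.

72.5°

Mercator areal scale is sec²φ, so apparent-area ratio = sec²φ₁ / sec²φ₂ = cos²φ₂ / cos²φ₁.
cos²φ₂ / cos²φ₁ = 7.1  ⇒  cos φ₁ = cos 36.6° / √7.1 = 0.8028/2.665 = 0.3013.
φ₁ = arccos(0.3013) ≈ 72.5°.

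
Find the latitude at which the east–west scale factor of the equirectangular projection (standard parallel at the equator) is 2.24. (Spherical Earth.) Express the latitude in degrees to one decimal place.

Plate carrée: h = 1, k = sec φ along parallels.
sec φ = 2.24  ⇒  cos φ = 0.4464  ⇒  φ ≈ 63.5°.

63.5°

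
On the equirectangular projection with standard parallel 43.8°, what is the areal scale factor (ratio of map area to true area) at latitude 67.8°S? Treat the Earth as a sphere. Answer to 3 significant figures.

In the equirectangular projection with standard parallel φ₀ = 43.8° (x = Rλ cos φ₀, y = Rφ), meridians are true-scale (h = 1) and the parallel scale is k = cos φ₀ / cos φ.
Areal scale = h·k = 1 × cos φ₀ / cos φ; at 67.8°, h = 1.000, k = 1.910, so h·k = 1.910.

1.91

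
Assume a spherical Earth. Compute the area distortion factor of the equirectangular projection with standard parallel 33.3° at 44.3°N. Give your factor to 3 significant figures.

With standard parallel φ₀ = 33.3°, the equirectangular projection gives x = Rλ cos φ₀, y = Rφ, so h = 1 and k = cos 33.3° / cos φ.
Areal scale = h·k = 1 × cos φ₀ / cos φ; at 44.3°, h = 1.000, k = 1.168, so h·k = 1.168.

1.17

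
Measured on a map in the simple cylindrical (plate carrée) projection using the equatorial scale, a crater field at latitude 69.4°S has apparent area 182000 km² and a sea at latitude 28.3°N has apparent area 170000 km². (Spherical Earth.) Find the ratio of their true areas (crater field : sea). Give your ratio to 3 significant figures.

Plate carrée has h = 1 and k = sec φ, giving areal scale sec φ; true area = (apparent area) · cos φ.
True area of crater field: 182000 × cos(69.4°) = 182000 × 0.3518 = 64040 km².
True area of sea: 170000 × cos(28.3°) = 170000 × 0.8805 = 149700 km².
Ratio = 64040 / 149700 ≈ 0.428.

0.428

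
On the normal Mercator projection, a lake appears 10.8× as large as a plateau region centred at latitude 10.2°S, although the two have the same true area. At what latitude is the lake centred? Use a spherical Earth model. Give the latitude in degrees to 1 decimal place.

72.6°

On Mercator, (apparent₁)/(apparent₂) = sec²φ₁ / sec²φ₂ when true areas are equal.
cos²φ₂ / cos²φ₁ = 10.8  ⇒  cos φ₁ = cos 10.2° / √10.8 = 0.9842/3.286 = 0.2995.
φ₁ = arccos(0.2995) ≈ 72.6°.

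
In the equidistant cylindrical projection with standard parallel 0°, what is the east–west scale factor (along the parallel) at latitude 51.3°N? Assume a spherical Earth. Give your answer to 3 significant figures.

1.60

In the plate carrée (x = Rλ, y = Rφ), meridians are true-scale (h = 1) and parallels are stretched by k = sec φ.
k = 1/cos 51.3° = 1/0.6252 = 1.599.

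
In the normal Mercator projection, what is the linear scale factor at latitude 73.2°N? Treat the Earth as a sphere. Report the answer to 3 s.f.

The Mercator projection is conformal; its linear scale factor is the same in every direction and equals sec φ = 1/cos φ.
k = 1/cos 73.2° = 1/0.2890 = 3.460.

3.46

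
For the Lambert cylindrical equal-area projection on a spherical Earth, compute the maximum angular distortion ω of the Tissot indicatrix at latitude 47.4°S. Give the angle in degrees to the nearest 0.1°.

The Lambert cylindrical equal-area projection is the cylindrical equal-area projection with its standard parallel at the equator (φ₀ = 0). A cylindrical equal-area projection with standard parallel φ₀ has meridian scale h = cos φ / cos φ₀ and parallel scale k = cos φ₀ / cos φ (so areas are preserved, h·k = 1).
At 47.4°: h = 0.6769, k = 1.477; principal scales a = 1.477, b = 0.6769.
sin(ω/2) = (a − b)/(a + b) = 0.8005/2.154 = 0.3716, so ω = 2 arcsin(0.3716) ≈ 43.6°.

43.6°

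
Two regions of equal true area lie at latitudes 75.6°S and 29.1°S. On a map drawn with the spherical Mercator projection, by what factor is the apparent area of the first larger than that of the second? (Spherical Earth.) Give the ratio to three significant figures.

12.3

On Mercator, area is exaggerated by sec²φ = 1/cos²φ.
At 75.6°: sec²(75.6°) = 1/0.2487² = 16.17.
At 29.1°: sec²(29.1°) = 1/0.8738² = 1.310.
Ratio = 16.17/1.310 = cos²(29.1°)/cos²(75.6°) ≈ 12.3.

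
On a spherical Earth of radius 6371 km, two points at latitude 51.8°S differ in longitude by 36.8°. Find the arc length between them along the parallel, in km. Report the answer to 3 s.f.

Arc length along a parallel = R cos φ · Δλ (with Δλ in radians).
= 6371 × cos 51.8° × (36.8° × π/180) = 6371 × 0.6184 × 0.6423 ≈ 2530 km.

2530 km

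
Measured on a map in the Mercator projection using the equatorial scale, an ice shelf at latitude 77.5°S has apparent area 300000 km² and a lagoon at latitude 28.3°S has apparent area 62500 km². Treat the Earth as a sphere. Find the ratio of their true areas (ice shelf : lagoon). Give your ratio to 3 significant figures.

Since Mercator area scale is 1/cos²φ, the true area equals the apparent area multiplied by cos²φ.
True area of ice shelf: 300000 × cos²(77.5°) = 300000 × 0.04685 = 14050 km².
True area of lagoon: 62500 × cos²(28.3°) = 62500 × 0.7752 = 48450 km².
Ratio = 14050 / 48450 ≈ 0.290.

0.290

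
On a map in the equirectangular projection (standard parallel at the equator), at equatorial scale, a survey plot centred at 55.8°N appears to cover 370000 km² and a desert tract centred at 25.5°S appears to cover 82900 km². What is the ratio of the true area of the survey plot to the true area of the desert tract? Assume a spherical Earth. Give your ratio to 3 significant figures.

2.78

Plate carrée has h = 1 and k = sec φ, giving areal scale sec φ; true area = (apparent area) · cos φ.
True area of survey plot: 370000 × cos(55.8°) = 370000 × 0.5621 = 208000 km².
True area of desert tract: 82900 × cos(25.5°) = 82900 × 0.9026 = 74820 km².
Ratio = 208000 / 74820 ≈ 2.78.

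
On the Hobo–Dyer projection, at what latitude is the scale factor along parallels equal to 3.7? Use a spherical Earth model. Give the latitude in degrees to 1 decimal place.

Hobo–Dyer is a cylindrical equal-area projection with standard parallels at ±37.5°. A cylindrical equal-area projection with standard parallel φ₀ has meridian scale h = cos φ / cos φ₀ and parallel scale k = cos φ₀ / cos φ (so areas are preserved, h·k = 1).
k = cos φ₀ / cos φ = 3.7  ⇒  cos φ = cos 37.5° / 3.7 = 0.2144.
φ = arccos(0.2144) ≈ 77.6°.

77.6°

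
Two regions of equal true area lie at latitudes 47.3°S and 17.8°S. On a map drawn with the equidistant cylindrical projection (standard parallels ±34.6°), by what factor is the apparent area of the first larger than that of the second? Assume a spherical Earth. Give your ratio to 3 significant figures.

1.40

With standard parallel φ₀ = 34.6°, the equirectangular projection gives x = Rλ cos φ₀, y = Rφ, so h = 1 and k = cos 34.6° / cos φ.
Areal scale at 47.3°: h·k = 1.000 × 1.214 = 1.214.
Areal scale at 17.8°: h·k = 1.000 × 0.8645 = 0.8645.
Ratio = 1.214/0.8645 ≈ 1.40.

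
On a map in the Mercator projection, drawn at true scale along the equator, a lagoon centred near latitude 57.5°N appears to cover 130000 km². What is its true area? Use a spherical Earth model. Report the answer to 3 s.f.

37500 km²

For Mercator, h = k = sec φ (a conformal cylindrical projection has a single point scale, 1/cos φ).
Areal scale = k² = sec²φ = 1/cos²(57.5°) = 1/0.5373² = 3.464.
True area = apparent / (areal scale) = 130000 / 3.464 ≈ 37500 km².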